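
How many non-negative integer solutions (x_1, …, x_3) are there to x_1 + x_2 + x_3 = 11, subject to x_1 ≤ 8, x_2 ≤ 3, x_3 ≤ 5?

By stars and bars, unrestricted non-negative solutions to x_1+…+x_3 = 11 number C(11+2,2) = 78.
Subtract solutions that violate a single cap (substitute x_i' = x_i − (cap_i+1)): x_1 ≥ 9 gives C(4,2) = 6; x_2 ≥ 4 gives C(9,2) = 36; x_3 ≥ 6 gives C(7,2) = 21. Together 63.
Add back pairs where two caps are both exceeded: 0 + 0 + 3 = 3.
By inclusion–exclusion the count is 78 − 63 + 3 = 18.

18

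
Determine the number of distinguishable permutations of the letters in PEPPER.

60

PEPPER has 6 letters with E appearing twice and P appearing 3 times.
So there are 6! / (3!·2!) = 60 distinguishable arrangements.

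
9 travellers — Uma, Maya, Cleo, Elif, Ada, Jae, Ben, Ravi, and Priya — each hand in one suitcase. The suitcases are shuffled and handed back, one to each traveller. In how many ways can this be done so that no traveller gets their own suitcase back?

Count assignments avoiding every fixed point. For any j of the 9 travellers fixed to their own suitcase, the other 9−j can be arranged in (9−j)! ways.
By inclusion–exclusion this is Σ_{j=0}^{9} (−1)^j C(9,j)·(9−j)!.
Computing: 362880 − 362880 + 181440 − 60480 + 15120 − 3024 + 504 − 72 + 9 − 1 = 133496.

133496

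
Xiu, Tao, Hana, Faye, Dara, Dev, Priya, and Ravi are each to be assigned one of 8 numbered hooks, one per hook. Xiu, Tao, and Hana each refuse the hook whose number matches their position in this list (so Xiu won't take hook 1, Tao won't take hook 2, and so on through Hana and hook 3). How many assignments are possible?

27240

Let Aᵢ (for i ∈ {1, 2, 3}) be the placements that put person i in their forbidden hook. Any j of these fix j positions, leaving (8−j)! ways to fill the rest, and there are C(3,j) ways to pick which j.
By inclusion–exclusion, the number of valid placements is Σ_{j=0}^{3} (−1)^j C(3,j)·(8−j)!.
Computing: 40320 − 15120 + 2160 − 120 = 27240.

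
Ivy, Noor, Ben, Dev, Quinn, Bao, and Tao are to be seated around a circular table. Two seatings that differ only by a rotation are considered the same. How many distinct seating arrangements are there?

720

Around a circle, 7 distinct people have 7!/7 = (6)! = 720 rotationally distinct seatings.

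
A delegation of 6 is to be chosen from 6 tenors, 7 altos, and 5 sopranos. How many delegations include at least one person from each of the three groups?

15470

With no constraint there are C(18,6) = 18564 possible selections.
Subtract selections that omit an entire group: no tenors → C(12,6) = 924; no altos → C(11,6) = 462; no sopranos → C(13,6) = 1716.
Add back selections omitting two groups (i.e. drawn from a single group): C(6,6) + C(7,6) + C(5,6) = 8.
By inclusion–exclusion: 18564 − 3102 + 8 = 15470.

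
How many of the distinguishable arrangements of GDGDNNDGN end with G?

560

With the last slot taken by G, it remains to arrange the other 8 letters (DGDNNDGN).
Those 8 letters have D appearing 3 times, G appearing twice, and N appearing 3 times, giving (8)!/(3!·3!·2!) = 560.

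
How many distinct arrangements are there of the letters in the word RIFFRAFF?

Letter multiplicities in RIFFRAFF: A×1, F×4, I×1, R×2.
Dividing 8! = 40320 by 4!·2! = 48 for the repeated letters gives 840.

840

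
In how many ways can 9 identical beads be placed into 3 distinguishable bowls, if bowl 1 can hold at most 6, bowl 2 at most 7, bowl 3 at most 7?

43

By stars and bars, unrestricted non-negative solutions to x_1+…+x_3 = 9 number C(9+2,2) = 55.
Subtract solutions that violate a single cap (substitute x_i' = x_i − (cap_i+1)): x_1 ≥ 7 gives C(4,2) = 6; x_2 ≥ 8 gives C(3,2) = 3; x_3 ≥ 8 gives C(3,2) = 3. Together 12.
No two caps can be exceeded simultaneously, so the pair terms are all 0.
By inclusion–exclusion the count is 55 − 12 + 0 = 43.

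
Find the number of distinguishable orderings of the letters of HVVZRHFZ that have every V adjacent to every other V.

Treat the 2 copies of V as a single block. The multiset to arrange is then {VV, F, H, H, R, Z, Z}, 7 items in all.
That gives (7)!/(2!·2!) = 1260 arrangements.

1260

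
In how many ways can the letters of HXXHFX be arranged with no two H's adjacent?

There are 6!/(3!·2!) = 60 arrangements of HXXHFX in total.
Arrangements with the H's together: treat HH as one letter, giving (5)!/(3!) = 20.
Subtracting, 60 − 20 = 40 arrangements keep the H's apart.

40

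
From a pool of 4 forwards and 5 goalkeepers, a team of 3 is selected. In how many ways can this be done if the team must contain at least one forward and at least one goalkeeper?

With no constraint there are C(9,3) = 84 possible selections.
Selections missing a whole group: no forwards → C(5,3) = 10; no goalkeepers → C(4,3) = 4.
Both groups omitted at once is impossible, so 84 − 14 = 70.

70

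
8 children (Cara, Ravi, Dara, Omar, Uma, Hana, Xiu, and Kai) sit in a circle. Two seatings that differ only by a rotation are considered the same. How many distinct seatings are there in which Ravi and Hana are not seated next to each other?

All circular seatings of 8 people number (7)! = 5040.
Seatings with Ravi beside Hana: treat them as a block with 2 internal orders, giving 2 × (6)! = 1440.
Subtracting, 5040 − 1440 = 3600.

3600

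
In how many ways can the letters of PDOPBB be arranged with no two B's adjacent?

120

There are 6!/(2!·2!) = 180 arrangements of PDOPBB in total.
Arrangements with the B's together: treat BB as one letter, giving (5)!/(2!) = 60.
Subtracting, 180 − 60 = 120 arrangements keep the B's apart.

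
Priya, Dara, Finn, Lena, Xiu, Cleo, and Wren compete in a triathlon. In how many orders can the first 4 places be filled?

840

This is an ordered selection of 4 from 7: P(7,4).
That gives 7 × 6 × 5 × 4 = 840.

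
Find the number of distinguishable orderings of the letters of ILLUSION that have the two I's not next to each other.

Total arrangements of ILLUSION: 8!/(2!·2!) = 10080.
If the two I's are adjacent, glue them into one block, leaving 7 items to arrange: (7)!/(2!) = 2520 ways.
Hence 10080 − 2520 = 7560.

7560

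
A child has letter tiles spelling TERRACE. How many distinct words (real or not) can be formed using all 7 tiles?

TERRACE has 7 letters with E appearing twice and R appearing twice.
The number of distinct arrangements is 7!/(2!·2!) = 5040/4 = 1260.

1260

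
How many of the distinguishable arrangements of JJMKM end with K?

Fix K in the last position and arrange the remaining 4 letters.
Those 4 letters have J appearing twice and M appearing twice, giving (4)!/(2!·2!) = 6.

6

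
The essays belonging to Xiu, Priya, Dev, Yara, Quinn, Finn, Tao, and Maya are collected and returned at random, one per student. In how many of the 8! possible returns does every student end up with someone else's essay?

This is the derangement count D_8: permutations of 8 items with no fixed point.
By inclusion–exclusion this is Σ_{j=0}^{8} (−1)^j C(8,j)·(8−j)!.
Computing: 40320 − 40320 + 20160 − 6720 + 1680 − 336 + 56 − 8 + 1 = 14833.

14833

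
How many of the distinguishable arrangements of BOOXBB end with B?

30

Fix B in the last position and arrange the remaining 5 letters.
Those 5 letters have B appearing twice and O appearing twice, giving (5)!/(2!·2!) = 30.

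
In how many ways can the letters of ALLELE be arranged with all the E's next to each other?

20

Treat the 2 copies of E as a single block. The multiset to arrange is then {EE, A, L, L, L}, 5 items in all.
That gives (5)!/(3!) = 20 arrangements.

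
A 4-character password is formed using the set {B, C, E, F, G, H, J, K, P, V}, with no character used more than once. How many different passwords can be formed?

5040

This is a permutation of 4 out of 10: P(10,4) = 10!/6!.
10 × 9 × 8 × 7 = 5040.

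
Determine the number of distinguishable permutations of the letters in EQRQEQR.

210

The 7 letters of EQRQEQR have repeats: E appearing twice, Q appearing 3 times, and R appearing twice.
Dividing 7! = 5040 by 3!·2!·2! = 24 for the repeated letters gives 210.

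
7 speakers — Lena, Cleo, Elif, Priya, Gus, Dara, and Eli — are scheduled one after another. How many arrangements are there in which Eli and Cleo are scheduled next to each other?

Treat {Eli, Cleo} as a single unit. There are 6 units to order, and the pair itself can be ordered 2 ways.
So the count is 2·(6)! = 1440.

1440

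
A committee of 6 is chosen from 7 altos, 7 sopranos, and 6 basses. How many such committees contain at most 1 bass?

15015

Split by how many basses are chosen (0 through 1).
Sum: C(6,0)·C(14,6) + C(6,1)·C(14,5) = 3003 + 12012 = 15015.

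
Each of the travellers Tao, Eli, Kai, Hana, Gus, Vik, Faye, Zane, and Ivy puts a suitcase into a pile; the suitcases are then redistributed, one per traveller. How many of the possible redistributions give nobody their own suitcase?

Count assignments avoiding every fixed point. For any j of the 9 travellers fixed to their own suitcase, the other 9−j can be arranged in (9−j)! ways.
By inclusion–exclusion this is Σ_{j=0}^{9} (−1)^j C(9,j)·(9−j)!.
Computing: 362880 − 362880 + 181440 − 60480 + 15120 − 3024 + 504 − 72 + 9 − 1 = 133496.

133496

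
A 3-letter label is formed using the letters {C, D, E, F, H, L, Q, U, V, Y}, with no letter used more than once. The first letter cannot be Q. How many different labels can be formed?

648

The first letter has 10−1 = 9 choices (anything except Q).
The remaining 2 letters are filled from the other 9 symbols without repetition: 9 × 8 = 72.
Total: 9 × 72 = 648.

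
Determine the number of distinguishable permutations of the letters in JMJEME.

Letter multiplicities in JMJEME: E×2, J×2, M×2.
So there are 6! / (2!·2!·2!) = 90 distinguishable arrangements.

90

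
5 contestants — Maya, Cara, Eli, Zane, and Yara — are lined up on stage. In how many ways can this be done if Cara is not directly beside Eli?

Of the 5! = 120 arrangements, those with Cara and Eli adjacent number 2 × 4! = 48 (treat the pair as a block with 2 internal orders).
Complementary counting: 120 − 48 = 72.

72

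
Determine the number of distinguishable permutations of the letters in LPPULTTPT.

LPPULTTPT has 9 letters with L appearing twice, P appearing 3 times, and T appearing 3 times.
So there are 9! / (3!·3!·2!) = 5040 distinguishable arrangements.

5040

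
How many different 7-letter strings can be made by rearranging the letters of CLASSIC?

The 7 letters of CLASSIC have repeats: C appearing twice and S appearing twice.
The number of distinct arrangements is 7!/(2!·2!) = 5040/4 = 1260.

1260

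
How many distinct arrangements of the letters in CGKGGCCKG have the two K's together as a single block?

280

Treat the 2 copies of K as a single block. The multiset to arrange is then {KK, C, C, C, G, G, G, G}, 8 items in all.
That gives (8)!/(4!·3!) = 280 arrangements.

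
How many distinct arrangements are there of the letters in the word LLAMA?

30

Letter multiplicities in LLAMA: A×2, L×2, M×1.
Dividing 5! = 120 by 2!·2! = 4 for the repeated letters gives 30.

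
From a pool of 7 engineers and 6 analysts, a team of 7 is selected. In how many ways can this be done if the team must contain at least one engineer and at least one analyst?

1715

Total 7-person selections from all 13: C(13,7) = 1716.
Selections missing a whole group: no engineers → C(6,7) = 0; no analysts → C(7,7) = 1.
Both groups omitted at once is impossible, so 1716 − 1 = 1715.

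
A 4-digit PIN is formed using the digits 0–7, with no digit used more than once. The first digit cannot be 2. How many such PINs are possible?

The first digit has 8−1 = 7 choices (anything except 2).
The remaining 3 digits are filled from the other 7 symbols without repetition: 7 × 6 × 5 = 210.
Total: 7 × 210 = 1470.

1470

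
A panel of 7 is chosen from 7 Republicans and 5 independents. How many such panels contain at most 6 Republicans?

791

Split by how many Republicans are chosen (0 through 6).
Sum: C(7,0)·C(5,7) + C(7,1)·C(5,6) + C(7,2)·C(5,5) + C(7,3)·C(5,4) + C(7,4)·C(5,3) + C(7,5)·C(5,2) + C(7,6)·C(5,1) = 0 + 0 + 21 + 175 + 350 + 210 + 35 = 791.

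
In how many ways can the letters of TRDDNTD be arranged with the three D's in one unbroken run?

60

Treat the 3 copies of D as a single block. The multiset to arrange is then {DDD, N, R, T, T}, 5 items in all.
That gives (5)!/(2!) = 60 arrangements.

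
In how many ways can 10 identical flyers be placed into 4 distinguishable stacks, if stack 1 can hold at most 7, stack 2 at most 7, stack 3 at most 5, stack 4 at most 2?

Ignoring the caps, the number of non-negative solutions to x_1+…+x_4 = 10 is C(13,3) = 286.
Subtract solutions that violate a single cap (substitute x_i' = x_i − (cap_i+1)): x_1 ≥ 8 gives C(5,3) = 10; x_2 ≥ 8 gives C(5,3) = 10; x_3 ≥ 6 gives C(7,3) = 35; x_4 ≥ 3 gives C(10,3) = 120. Together 175.
Add back pairs where two caps are both exceeded: 0 + 0 + 0 + 0 + 0 + 4 = 4.
By inclusion–exclusion the count is 286 − 175 + 4 = 115.

115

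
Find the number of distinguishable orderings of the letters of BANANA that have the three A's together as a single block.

12

Treat the 3 copies of A as a single block. The multiset to arrange is then {AAA, B, N, N}, 4 items in all.
That gives (4)!/(2!) = 12 arrangements.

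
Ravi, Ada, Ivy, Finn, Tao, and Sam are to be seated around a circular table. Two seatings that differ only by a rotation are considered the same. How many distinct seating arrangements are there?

120

Around a circle, 6 distinct people have 6!/6 = (5)! = 120 rotationally distinct seatings.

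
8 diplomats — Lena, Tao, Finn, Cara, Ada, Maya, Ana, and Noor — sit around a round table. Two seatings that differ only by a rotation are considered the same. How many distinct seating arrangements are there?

Around a circle, 8 distinct people have 8!/8 = (7)! = 5040 rotationally distinct seatings.

5040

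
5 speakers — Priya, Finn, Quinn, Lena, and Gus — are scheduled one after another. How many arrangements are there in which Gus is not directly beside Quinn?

Of the 5! = 120 arrangements, those with Gus and Quinn adjacent number 2 × 4! = 48 (treat the pair as a block with 2 internal orders).
Complementary counting: 120 − 48 = 72.

72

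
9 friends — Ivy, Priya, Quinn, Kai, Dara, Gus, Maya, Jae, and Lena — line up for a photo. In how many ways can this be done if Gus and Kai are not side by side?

Of the 9! = 362880 arrangements, those with Gus and Kai adjacent number 2 × 8! = 80640 (treat the pair as a block with 2 internal orders).
Complementary counting: 362880 − 80640 = 282240.

282240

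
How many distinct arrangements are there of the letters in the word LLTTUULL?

420

Letter multiplicities in LLTTUULL: L×4, T×2, U×2.
The number of distinct arrangements is 8!/(4!·2!·2!) = 40320/96 = 420.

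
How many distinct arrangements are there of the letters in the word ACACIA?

60

ACACIA has 6 letters with A appearing 3 times and C appearing twice.
The number of distinct arrangements is 6!/(3!·2!) = 720/12 = 60.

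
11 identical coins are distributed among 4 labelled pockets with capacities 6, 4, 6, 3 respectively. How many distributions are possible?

102

Ignoring the caps, the number of non-negative solutions to x_1+…+x_4 = 11 is C(14,3) = 364.
Subtract solutions that violate a single cap (substitute x_i' = x_i − (cap_i+1)): x_1 ≥ 7 gives C(7,3) = 35; x_2 ≥ 5 gives C(9,3) = 84; x_3 ≥ 7 gives C(7,3) = 35; x_4 ≥ 4 gives C(10,3) = 120. Together 274.
Add back pairs where two caps are both exceeded: 0 + 0 + 1 + 0 + 10 + 1 = 12.
By inclusion–exclusion the count is 364 − 274 + 12 = 102.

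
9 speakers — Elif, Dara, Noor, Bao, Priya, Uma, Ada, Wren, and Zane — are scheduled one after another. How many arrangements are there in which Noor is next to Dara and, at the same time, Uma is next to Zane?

20160

Treat {Noor,Dara} as one block (2 orders) and {Uma,Zane} as another (2 orders).
That leaves 7 units to arrange: 2 × 2 × 7! = 4 × 5040 = 20160.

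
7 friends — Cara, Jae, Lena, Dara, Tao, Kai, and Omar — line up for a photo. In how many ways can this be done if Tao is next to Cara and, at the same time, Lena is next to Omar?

480

Treat {Tao,Cara} as one block (2 orders) and {Lena,Omar} as another (2 orders).
That leaves 5 units to arrange: 2 × 2 × 5! = 4 × 120 = 480.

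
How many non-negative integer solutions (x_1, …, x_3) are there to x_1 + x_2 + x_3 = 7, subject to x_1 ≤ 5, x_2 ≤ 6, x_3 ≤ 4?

By stars and bars, unrestricted non-negative solutions to x_1+…+x_3 = 7 number C(7+2,2) = 36.
Subtract solutions that violate a single cap (substitute x_i' = x_i − (cap_i+1)): x_1 ≥ 6 gives C(3,2) = 3; x_2 ≥ 7 gives C(2,2) = 1; x_3 ≥ 5 gives C(4,2) = 6. Together 10.
No two caps can be exceeded simultaneously, so the pair terms are all 0.
By inclusion–exclusion the count is 36 − 10 + 0 = 26.

26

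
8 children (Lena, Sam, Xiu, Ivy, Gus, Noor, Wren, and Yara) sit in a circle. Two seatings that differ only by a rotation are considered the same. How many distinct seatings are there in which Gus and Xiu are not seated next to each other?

3600

Without the restriction there are (7)! = 5040 seatings.
Seatings with Gus beside Xiu: treat them as a block with 2 internal orders, giving 2 × (6)! = 1440.
Subtracting, 5040 − 1440 = 3600.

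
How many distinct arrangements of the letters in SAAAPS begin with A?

With the first slot taken by A, it remains to arrange the other 5 letters (SAAPS).
Those 5 letters have A appearing twice and S appearing twice, giving (5)!/(2!·2!) = 30.

30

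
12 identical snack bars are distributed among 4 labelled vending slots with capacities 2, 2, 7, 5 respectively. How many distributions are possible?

27

Without the upper bounds there are C(15,3) = 455 ways to split 12 among 4 vending slots.
Subtract solutions that violate a single cap (substitute x_i' = x_i − (cap_i+1)): x_1 ≥ 3 gives C(12,3) = 220; x_2 ≥ 3 gives C(12,3) = 220; x_3 ≥ 8 gives C(7,3) = 35; x_4 ≥ 6 gives C(9,3) = 84. Together 559.
Add back pairs where two caps are both exceeded: 84 + 4 + 20 + 4 + 20 + 0 = 132.
Subtract triples: 0 + 1 + 0 + 0 = 1.
By inclusion–exclusion the count is 455 − 559 + 132 − 1 = 27.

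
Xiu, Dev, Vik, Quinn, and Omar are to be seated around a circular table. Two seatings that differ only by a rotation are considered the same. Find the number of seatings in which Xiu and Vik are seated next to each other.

12

Glue Xiu and Vik into a block (2 internal orders). Seating 4 units around a circle gives (3)! arrangements.
So 2 × (3)! = 2 × 6 = 12.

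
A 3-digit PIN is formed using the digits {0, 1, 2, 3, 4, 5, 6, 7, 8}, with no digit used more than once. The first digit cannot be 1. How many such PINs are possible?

448

The first digit has 9−1 = 8 choices (anything except 1).
The remaining 2 digits are filled from the other 8 symbols without repetition: 8 × 7 = 56.
Total: 8 × 56 = 448.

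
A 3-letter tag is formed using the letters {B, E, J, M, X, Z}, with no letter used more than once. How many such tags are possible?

120

This is a permutation of 3 out of 6: P(6,3) = 6!/3!.
6 × 5 × 4 = 120.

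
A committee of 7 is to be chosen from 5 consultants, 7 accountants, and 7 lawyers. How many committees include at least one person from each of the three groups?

45374

Total 7-person selections from all 19: C(19,7) = 50388.
Subtract selections that omit an entire group: no consultants → C(14,7) = 3432; no accountants → C(12,7) = 792; no lawyers → C(12,7) = 792.
Add back selections omitting two groups (i.e. drawn from a single group): C(5,7) + C(7,7) + C(7,7) = 2.
By inclusion–exclusion: 50388 − 5016 + 2 = 45374.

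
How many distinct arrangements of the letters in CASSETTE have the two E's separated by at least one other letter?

There are 8!/(2!·2!·2!) = 5040 arrangements of CASSETTE in total.
If the two E's are adjacent, glue them into one block, leaving 7 items to arrange: (7)!/(2!·2!) = 1260 ways.
Hence 5040 − 1260 = 3780.

3780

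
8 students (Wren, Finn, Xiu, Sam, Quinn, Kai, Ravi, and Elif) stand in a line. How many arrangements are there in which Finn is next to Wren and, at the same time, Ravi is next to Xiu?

Treat {Finn,Wren} as one block (2 orders) and {Ravi,Xiu} as another (2 orders).
That leaves 6 units to arrange: 2 × 2 × 6! = 4 × 720 = 2880.

2880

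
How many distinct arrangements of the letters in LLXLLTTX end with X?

105

Fix X in the last position and arrange the remaining 7 letters.
Those 7 letters have L appearing 4 times and T appearing twice, giving (7)!/(4!·2!) = 105.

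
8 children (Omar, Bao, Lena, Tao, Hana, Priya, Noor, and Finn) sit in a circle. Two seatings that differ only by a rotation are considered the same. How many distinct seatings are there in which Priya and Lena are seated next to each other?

1440

Glue Priya and Lena into a block (2 internal orders). Seating 7 units around a circle gives (6)! arrangements.
So 2 × (6)! = 2 × 720 = 1440.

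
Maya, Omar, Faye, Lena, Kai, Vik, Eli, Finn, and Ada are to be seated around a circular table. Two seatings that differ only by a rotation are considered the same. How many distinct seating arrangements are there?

40320

Seat Maya anywhere (absorbing the rotational symmetry), then permute the other 8: (8)! = 40320.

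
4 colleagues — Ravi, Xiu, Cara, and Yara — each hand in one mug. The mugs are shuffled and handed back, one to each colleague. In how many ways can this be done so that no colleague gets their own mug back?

9

Count assignments avoiding every fixed point. For any j of the 4 colleagues fixed to their own mug, the other 4−j can be arranged in (4−j)! ways.
By inclusion–exclusion this is Σ_{j=0}^{4} (−1)^j C(4,j)·(4−j)!.
Computing: 24 − 24 + 12 − 4 + 1 = 9.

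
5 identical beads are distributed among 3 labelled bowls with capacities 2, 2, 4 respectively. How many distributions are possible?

Ignoring the caps, the number of non-negative solutions to x_1+…+x_3 = 5 is C(7,2) = 21.
Subtract solutions that violate a single cap (substitute x_i' = x_i − (cap_i+1)): x_1 ≥ 3 gives C(4,2) = 6; x_2 ≥ 3 gives C(4,2) = 6; x_3 ≥ 5 gives C(2,2) = 1. Together 13.
No two caps can be exceeded simultaneously, so the pair terms are all 0.
By inclusion–exclusion the count is 21 − 13 + 0 = 8.

8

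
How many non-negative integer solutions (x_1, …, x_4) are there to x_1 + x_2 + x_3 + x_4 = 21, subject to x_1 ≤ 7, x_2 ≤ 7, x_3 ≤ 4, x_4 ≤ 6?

20

Without the upper bounds there are C(24,3) = 2024 ways to split 21 among 4 variables.
Subtract solutions that violate a single cap (substitute x_i' = x_i − (cap_i+1)): x_1 ≥ 8 gives C(16,3) = 560; x_2 ≥ 8 gives C(16,3) = 560; x_3 ≥ 5 gives C(19,3) = 969; x_4 ≥ 7 gives C(17,3) = 680. Together 2769.
Add back pairs where two caps are both exceeded: 56 + 165 + 84 + 165 + 84 + 220 = 774.
Subtract triples: 1 + 0 + 4 + 4 = 9.
By inclusion–exclusion the count is 2024 − 2769 + 774 − 9 = 20.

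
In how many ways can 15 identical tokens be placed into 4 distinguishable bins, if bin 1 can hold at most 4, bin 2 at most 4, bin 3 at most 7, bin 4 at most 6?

Ignoring the caps, the number of non-negative solutions to x_1+…+x_4 = 15 is C(18,3) = 816.
Subtract solutions that violate a single cap (substitute x_i' = x_i − (cap_i+1)): x_1 ≥ 5 gives C(13,3) = 286; x_2 ≥ 5 gives C(13,3) = 286; x_3 ≥ 8 gives C(10,3) = 120; x_4 ≥ 7 gives C(11,3) = 165. Together 857.
Add back pairs where two caps are both exceeded: 56 + 10 + 20 + 10 + 20 + 1 = 117.
By inclusion–exclusion the count is 816 − 857 + 117 = 76.

76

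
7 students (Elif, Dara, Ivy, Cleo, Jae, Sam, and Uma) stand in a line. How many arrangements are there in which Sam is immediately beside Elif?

Glue Sam and Elif into one block (2 internal orders), leaving 6 units to arrange in a row.
That gives 2 × 6! = 2 × 720 = 1440.

1440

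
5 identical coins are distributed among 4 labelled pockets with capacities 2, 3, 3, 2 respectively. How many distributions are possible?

Without the upper bounds there are C(8,3) = 56 ways to split 5 among 4 pockets.
Subtract solutions that violate a single cap (substitute x_i' = x_i − (cap_i+1)): x_1 ≥ 3 gives C(5,3) = 10; x_2 ≥ 4 gives C(4,3) = 4; x_3 ≥ 4 gives C(4,3) = 4; x_4 ≥ 3 gives C(5,3) = 10. Together 28.
No two caps can be exceeded simultaneously, so the pair terms are all 0.
By inclusion–exclusion the count is 56 − 28 + 0 = 28.

28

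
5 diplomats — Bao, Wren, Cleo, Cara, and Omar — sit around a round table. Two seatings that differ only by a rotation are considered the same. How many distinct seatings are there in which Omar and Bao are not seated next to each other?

Without the restriction there are (4)! = 24 seatings.
Those with Omar next to Bao: fuse the pair into one unit and seat 4 units around a circle — 2·(3)! = 12.
Subtracting, 24 − 12 = 12.

12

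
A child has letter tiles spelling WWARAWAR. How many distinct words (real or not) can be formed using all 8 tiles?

560

Letter multiplicities in WWARAWAR: A×3, R×2, W×3.
The number of distinct arrangements is 8!/(3!·3!·2!) = 40320/72 = 560.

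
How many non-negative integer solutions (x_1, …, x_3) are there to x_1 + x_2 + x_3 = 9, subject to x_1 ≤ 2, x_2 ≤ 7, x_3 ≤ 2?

6

By stars and bars, unrestricted non-negative solutions to x_1+…+x_3 = 9 number C(9+2,2) = 55.
Subtract solutions that violate a single cap (substitute x_i' = x_i − (cap_i+1)): x_1 ≥ 3 gives C(8,2) = 28; x_2 ≥ 8 gives C(3,2) = 3; x_3 ≥ 3 gives C(8,2) = 28. Together 59.
Add back pairs where two caps are both exceeded: 0 + 10 + 0 = 10.
By inclusion–exclusion the count is 55 − 59 + 10 = 6.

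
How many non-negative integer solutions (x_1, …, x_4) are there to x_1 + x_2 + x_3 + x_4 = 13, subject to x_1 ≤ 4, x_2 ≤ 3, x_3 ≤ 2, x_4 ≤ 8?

30

Ignoring the caps, the number of non-negative solutions to x_1+…+x_4 = 13 is C(16,3) = 560.
Subtract solutions that violate a single cap (substitute x_i' = x_i − (cap_i+1)): x_1 ≥ 5 gives C(11,3) = 165; x_2 ≥ 4 gives C(12,3) = 220; x_3 ≥ 3 gives C(13,3) = 286; x_4 ≥ 9 gives C(7,3) = 35. Together 706.
Add back pairs where two caps are both exceeded: 35 + 56 + 0 + 84 + 1 + 4 = 180.
Subtract triples: 4 + 0 + 0 + 0 = 4.
By inclusion–exclusion the count is 560 − 706 + 180 − 4 = 30.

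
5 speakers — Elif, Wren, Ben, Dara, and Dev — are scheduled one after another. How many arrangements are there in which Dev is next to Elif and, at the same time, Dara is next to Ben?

Treat {Dev,Elif} as one block (2 orders) and {Dara,Ben} as another (2 orders).
That leaves 3 units to arrange: 2 × 2 × 3! = 4 × 6 = 24.

24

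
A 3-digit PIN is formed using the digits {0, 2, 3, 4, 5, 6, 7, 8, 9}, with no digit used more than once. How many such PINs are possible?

504

Choose and order 3 of the 9 symbols: the first digit has 9 options, the next 8, then 7.
9 × 8 × 7 = 504.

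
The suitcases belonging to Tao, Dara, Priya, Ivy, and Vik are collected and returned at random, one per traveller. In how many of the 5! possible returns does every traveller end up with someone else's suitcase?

44

This is the derangement count D_5: permutations of 5 items with no fixed point.
By inclusion–exclusion this is Σ_{j=0}^{5} (−1)^j C(5,j)·(5−j)!.
Computing: 120 − 120 + 60 − 20 + 5 − 1 = 44.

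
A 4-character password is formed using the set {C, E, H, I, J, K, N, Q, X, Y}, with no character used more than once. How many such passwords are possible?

This is a permutation of 4 out of 10: P(10,4) = 10!/6!.
That product is 10 × 9 × 8 × 7 = 5040.

5040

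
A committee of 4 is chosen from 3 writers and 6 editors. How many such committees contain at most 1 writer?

Split by how many writers are chosen (0 through 1).
Sum: C(3,0)·C(6,4) + C(3,1)·C(6,3) = 15 + 60 = 75.

75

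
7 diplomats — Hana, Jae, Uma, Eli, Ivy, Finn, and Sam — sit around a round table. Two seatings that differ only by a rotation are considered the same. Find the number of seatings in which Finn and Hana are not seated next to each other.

Without the restriction there are (6)! = 720 seatings.
Seatings with Finn beside Hana: treat them as a block with 2 internal orders, giving 2 × (5)! = 240.
Subtracting, 720 − 240 = 480.

480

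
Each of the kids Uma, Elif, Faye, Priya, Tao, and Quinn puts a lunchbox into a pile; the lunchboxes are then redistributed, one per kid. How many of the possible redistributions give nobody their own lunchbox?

265

Count assignments avoiding every fixed point. For any j of the 6 kids fixed to their own lunchbox, the other 6−j can be arranged in (6−j)! ways.
By inclusion–exclusion this is Σ_{j=0}^{6} (−1)^j C(6,j)·(6−j)!.
Computing: 720 − 720 + 360 − 120 + 30 − 6 + 1 = 265.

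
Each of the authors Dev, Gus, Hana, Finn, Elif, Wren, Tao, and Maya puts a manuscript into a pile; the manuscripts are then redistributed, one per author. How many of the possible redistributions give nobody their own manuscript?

14833

Let Aᵢ be the assignments in which author i gets their own manuscript. We want the size of the complement of A₁∪…∪A_8.
By inclusion–exclusion this is Σ_{j=0}^{8} (−1)^j C(8,j)·(8−j)!.
Computing: 40320 − 40320 + 20160 − 6720 + 1680 − 336 + 56 − 8 + 1 = 14833.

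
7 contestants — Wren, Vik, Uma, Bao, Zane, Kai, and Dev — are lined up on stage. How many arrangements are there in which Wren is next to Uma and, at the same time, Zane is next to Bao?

480

Treat {Wren,Uma} as one block (2 orders) and {Zane,Bao} as another (2 orders).
That leaves 5 units to arrange: 2 × 2 × 5! = 4 × 120 = 480.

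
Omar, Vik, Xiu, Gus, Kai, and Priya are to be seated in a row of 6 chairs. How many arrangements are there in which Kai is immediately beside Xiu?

Treat {Kai, Xiu} as a single unit. There are 5 units to order, and the pair itself can be ordered 2 ways.
So the count is 2·(5)! = 240.

240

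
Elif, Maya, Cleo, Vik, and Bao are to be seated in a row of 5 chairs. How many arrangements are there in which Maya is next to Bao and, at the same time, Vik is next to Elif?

Treat {Maya,Bao} as one block (2 orders) and {Vik,Elif} as another (2 orders).
That leaves 3 units to arrange: 2 × 2 × 3! = 4 × 6 = 24.

24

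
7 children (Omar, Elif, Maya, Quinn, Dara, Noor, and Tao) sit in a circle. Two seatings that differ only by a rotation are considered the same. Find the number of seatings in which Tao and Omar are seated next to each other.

240

Treat {Tao, Omar} as one unit (2 internal orders) and seat the resulting 6 units around the table: (5)! circular arrangements.
So 2 × (5)! = 2 × 120 = 240.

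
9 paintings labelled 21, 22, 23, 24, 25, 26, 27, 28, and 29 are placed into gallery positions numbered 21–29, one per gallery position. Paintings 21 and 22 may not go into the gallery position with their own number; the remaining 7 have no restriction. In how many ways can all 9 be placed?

287280

Let Aᵢ (for i ∈ {21, 22}) be the placements that put painting i in its forbidden gallery position. Any j of these fix j positions, leaving (9−j)! ways to fill the rest, and there are C(2,j) ways to pick which j.
By inclusion–exclusion, the number of valid placements is Σ_{j=0}^{2} (−1)^j C(2,j)·(9−j)!.
Computing: 362880 − 80640 + 5040 = 287280.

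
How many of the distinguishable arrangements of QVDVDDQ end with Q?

With the last slot taken by Q, it remains to arrange the other 6 letters (VDVDDQ).
Those 6 letters have D appearing 3 times and V appearing twice, giving (6)!/(3!·2!) = 60.

60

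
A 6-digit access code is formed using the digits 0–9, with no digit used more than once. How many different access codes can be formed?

With no repetition, fill the 6 digits in order: 10 choices, then 9, down to 5.
That product is 10 × 9 × 8 × 7 × 6 × 5 = 151200.

151200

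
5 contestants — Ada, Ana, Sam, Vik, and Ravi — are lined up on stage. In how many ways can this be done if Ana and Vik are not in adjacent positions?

Of the 5! = 120 arrangements, those with Ana and Vik adjacent number 2 × 4! = 48 (treat the pair as a block with 2 internal orders).
Complementary counting: 120 − 48 = 72.

72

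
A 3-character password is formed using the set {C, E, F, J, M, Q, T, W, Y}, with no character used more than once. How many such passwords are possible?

This is a permutation of 3 out of 9: P(9,3) = 9!/6!.
That product is 9 × 8 × 7 = 504.

504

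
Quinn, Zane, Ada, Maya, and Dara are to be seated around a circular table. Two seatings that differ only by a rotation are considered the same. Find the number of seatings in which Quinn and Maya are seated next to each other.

12

Glue Quinn and Maya into a block (2 internal orders). Seating 4 units around a circle gives (3)! arrangements.
So 2 × (3)! = 2 × 6 = 12.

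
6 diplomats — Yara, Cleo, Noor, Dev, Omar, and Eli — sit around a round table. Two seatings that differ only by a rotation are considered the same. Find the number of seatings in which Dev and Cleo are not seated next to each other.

72

All circular seatings of 6 people number (5)! = 120.
Seatings with Dev beside Cleo: treat them as a block with 2 internal orders, giving 2 × (4)! = 48.
Subtracting, 120 − 48 = 72.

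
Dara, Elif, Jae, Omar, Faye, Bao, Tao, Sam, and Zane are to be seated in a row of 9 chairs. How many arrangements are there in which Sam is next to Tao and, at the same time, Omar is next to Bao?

20160

Treat {Sam,Tao} as one block (2 orders) and {Omar,Bao} as another (2 orders).
That leaves 7 units to arrange: 2 × 2 × 7! = 4 × 5040 = 20160.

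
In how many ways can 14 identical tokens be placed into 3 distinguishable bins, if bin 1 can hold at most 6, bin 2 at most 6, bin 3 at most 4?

Ignoring the caps, the number of non-negative solutions to x_1+…+x_3 = 14 is C(16,2) = 120.
Subtract solutions that violate a single cap (substitute x_i' = x_i − (cap_i+1)): x_1 ≥ 7 gives C(9,2) = 36; x_2 ≥ 7 gives C(9,2) = 36; x_3 ≥ 5 gives C(11,2) = 55. Together 127.
Add back pairs where two caps are both exceeded: 1 + 6 + 6 = 13.
By inclusion–exclusion the count is 120 − 127 + 13 = 6.

6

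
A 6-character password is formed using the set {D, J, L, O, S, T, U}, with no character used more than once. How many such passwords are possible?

This is a permutation of 6 out of 7: P(7,6) = 7!/1!.
That product is 7 × 6 × 5 × 4 × 3 × 2 = 5040.

5040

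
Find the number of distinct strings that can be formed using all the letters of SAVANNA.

420

SAVANNA has 7 letters with A appearing 3 times and N appearing twice.
So there are 7! / (3!·2!) = 420 distinguishable arrangements.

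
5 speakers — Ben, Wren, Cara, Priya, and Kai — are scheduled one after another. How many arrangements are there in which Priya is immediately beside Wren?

Treat {Priya, Wren} as a single unit. There are 4 units to order, and the pair itself can be ordered 2 ways.
So the count is 2·(4)! = 48.

48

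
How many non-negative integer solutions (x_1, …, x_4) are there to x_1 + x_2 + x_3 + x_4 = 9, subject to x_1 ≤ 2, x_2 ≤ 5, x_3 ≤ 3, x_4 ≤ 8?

70

Without the upper bounds there are C(12,3) = 220 ways to split 9 among 4 variables.
Subtract solutions that violate a single cap (substitute x_i' = x_i − (cap_i+1)): x_1 ≥ 3 gives C(9,3) = 84; x_2 ≥ 6 gives C(6,3) = 20; x_3 ≥ 4 gives C(8,3) = 56; x_4 ≥ 9 gives C(3,3) = 1. Together 161.
Add back pairs where two caps are both exceeded: 1 + 10 + 0 + 0 + 0 + 0 = 11.
By inclusion–exclusion the count is 220 − 161 + 11 = 70.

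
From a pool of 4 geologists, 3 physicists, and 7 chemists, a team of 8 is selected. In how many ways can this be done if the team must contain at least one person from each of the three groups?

2793

Total 8-person selections from all 14: C(14,8) = 3003.
Subtract selections that omit an entire group: no geologists → C(10,8) = 45; no physicists → C(11,8) = 165; no chemists → C(7,8) = 0.
Add back selections omitting two groups (i.e. drawn from a single group): C(4,8) + C(3,8) + C(7,8) = 0.
By inclusion–exclusion: 3003 − 210 + 0 = 2793.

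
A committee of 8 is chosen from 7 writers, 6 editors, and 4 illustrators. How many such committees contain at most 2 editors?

9075

Split by how many editors are chosen (0 through 2).
Sum: C(6,0)·C(11,8) + C(6,1)·C(11,7) + C(6,2)·C(11,6) = 165 + 1980 + 6930 = 9075.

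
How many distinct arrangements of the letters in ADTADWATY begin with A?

5040

With the first slot taken by A, it remains to arrange the other 8 letters (DTADWATY).
Those 8 letters have A appearing twice, D appearing twice, and T appearing twice, giving (8)!/(2!·2!·2!) = 5040.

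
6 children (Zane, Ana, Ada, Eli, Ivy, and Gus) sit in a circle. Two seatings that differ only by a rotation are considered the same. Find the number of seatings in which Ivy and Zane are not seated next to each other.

All circular seatings of 6 people number (5)! = 120.
Those with Ivy next to Zane: fuse the pair into one unit and seat 5 units around a circle — 2·(4)! = 48.
Subtracting, 120 − 48 = 72.

72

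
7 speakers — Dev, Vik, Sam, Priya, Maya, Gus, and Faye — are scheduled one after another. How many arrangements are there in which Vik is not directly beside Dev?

There are 7! = 5040 arrangements in all. If Vik and Dev are adjacent, merging them into one block gives 2·(6)! = 1440 arrangements.
Complementary counting: 5040 − 1440 = 3600.

3600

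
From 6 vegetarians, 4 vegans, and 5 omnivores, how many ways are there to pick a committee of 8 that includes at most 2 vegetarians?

1485

Split by how many vegetarians are chosen (0 through 2).
Sum: C(6,0)·C(9,8) + C(6,1)·C(9,7) + C(6,2)·C(9,6) = 9 + 216 + 1260 = 1485.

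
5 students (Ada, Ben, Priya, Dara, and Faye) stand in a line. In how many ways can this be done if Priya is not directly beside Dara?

72

Of the 5! = 120 arrangements, those with Priya and Dara adjacent number 2 × 4! = 48 (treat the pair as a block with 2 internal orders).
Complementary counting: 120 − 48 = 72.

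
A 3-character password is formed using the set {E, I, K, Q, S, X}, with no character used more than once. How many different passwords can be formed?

120

This is a permutation of 3 out of 6: P(6,3) = 6!/3!.
That product is 6 × 5 × 4 = 120.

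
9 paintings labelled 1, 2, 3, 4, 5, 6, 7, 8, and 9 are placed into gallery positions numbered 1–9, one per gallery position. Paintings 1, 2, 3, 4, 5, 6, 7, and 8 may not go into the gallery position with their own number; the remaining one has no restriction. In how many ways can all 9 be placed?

Let Aᵢ (for 1 ≤ i ≤ 8) be the placements that put painting i in its forbidden gallery position. Any j of these fix j positions, leaving (9−j)! ways to fill the rest, and there are C(8,j) ways to pick which j.
By inclusion–exclusion, the number of valid placements is Σ_{j=0}^{8} (−1)^j C(8,j)·(9−j)!.
Computing: 362880 − 322560 + 141120 − 40320 + 8400 − 1344 + 168 − 16 + 1 = 148329.

148329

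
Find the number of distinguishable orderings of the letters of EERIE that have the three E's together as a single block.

6

Treat the 3 copies of E as a single block. The multiset to arrange is then {EEE, I, R}, 3 items in all.
All 3 items are distinct, so there are (3)! = 6 arrangements.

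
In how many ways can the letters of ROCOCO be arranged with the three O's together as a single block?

12

Treat the 3 copies of O as a single block. The multiset to arrange is then {OOO, C, C, R}, 4 items in all.
That gives (4)!/(2!) = 12 arrangements.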